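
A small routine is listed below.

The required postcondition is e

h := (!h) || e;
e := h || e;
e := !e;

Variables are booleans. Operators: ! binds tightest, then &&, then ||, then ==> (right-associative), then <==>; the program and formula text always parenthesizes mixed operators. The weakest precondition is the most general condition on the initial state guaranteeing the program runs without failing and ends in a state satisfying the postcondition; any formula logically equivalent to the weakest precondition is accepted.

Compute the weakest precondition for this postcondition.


Working backward. After the program, e must hold.
Before e := !e: !e
Before e := h || e: !(h || e)
Before h := (!h) || e: !((!h) || e)
Answer: WP = !((!h) || e)


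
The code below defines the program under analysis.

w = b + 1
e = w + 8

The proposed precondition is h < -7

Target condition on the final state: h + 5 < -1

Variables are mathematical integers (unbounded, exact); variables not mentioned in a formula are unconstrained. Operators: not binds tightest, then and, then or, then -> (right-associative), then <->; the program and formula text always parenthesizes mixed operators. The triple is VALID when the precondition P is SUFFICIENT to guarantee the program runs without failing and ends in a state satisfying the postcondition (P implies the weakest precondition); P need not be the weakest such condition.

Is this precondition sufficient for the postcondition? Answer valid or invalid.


Working backward. After the program, the postcondition h + 5 < -1 must hold; in canonical form it is h < -6.
Before e := w + 8: h < -6
Before w := b + 1: h < -6
The weakest precondition is h < -6.
Check whether h < -7 implies it.
Every state satisfying the precondition satisfies the weakest precondition: the implication holds.
Answer: valid


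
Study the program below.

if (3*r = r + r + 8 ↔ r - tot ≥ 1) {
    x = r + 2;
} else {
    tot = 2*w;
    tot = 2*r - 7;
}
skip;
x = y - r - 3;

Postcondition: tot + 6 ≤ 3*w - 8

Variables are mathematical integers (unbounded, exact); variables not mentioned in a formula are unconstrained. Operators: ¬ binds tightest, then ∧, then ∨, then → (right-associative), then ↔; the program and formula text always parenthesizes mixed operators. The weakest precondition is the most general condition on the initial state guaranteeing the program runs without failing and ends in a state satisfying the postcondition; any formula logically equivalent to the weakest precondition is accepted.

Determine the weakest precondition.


Working backward. After the program, the postcondition tot + 6 ≤ 3*w - 8 must hold; in canonical form it is tot ≤ 3*w - 14.
Before x := y - r - 3: tot ≤ 3*w - 14
Before skip: tot ≤ 3*w - 14
Then branch requires tot ≤ 3*w - 14; else branch requires 2*r ≤ 3*w - 7.
Before the if: ((r = 8 ↔ r ≥ tot + 1) → tot ≤ 3*w - 14) ∧ ((¬(r = 8 ↔ r ≥ tot + 1)) → 2*r ≤ 3*w - 7)
Answer: WP = ((r = 8 ↔ r ≥ tot + 1) → tot ≤ 3*w - 14) ∧ ((¬(r = 8 ↔ r ≥ tot + 1)) → 2*r ≤ 3*w - 7)


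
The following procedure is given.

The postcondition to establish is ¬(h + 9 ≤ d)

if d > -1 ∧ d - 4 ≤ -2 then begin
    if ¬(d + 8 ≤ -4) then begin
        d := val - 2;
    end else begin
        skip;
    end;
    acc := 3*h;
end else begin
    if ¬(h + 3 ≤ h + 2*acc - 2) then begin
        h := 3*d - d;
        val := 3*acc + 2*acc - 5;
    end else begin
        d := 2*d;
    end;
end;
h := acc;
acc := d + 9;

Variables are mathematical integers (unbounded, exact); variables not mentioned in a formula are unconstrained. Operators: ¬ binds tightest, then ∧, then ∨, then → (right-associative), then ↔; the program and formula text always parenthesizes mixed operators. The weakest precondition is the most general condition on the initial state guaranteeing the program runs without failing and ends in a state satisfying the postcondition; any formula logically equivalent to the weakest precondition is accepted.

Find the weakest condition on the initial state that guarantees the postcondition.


Working backward. After the program, the postcondition ¬(h + 9 ≤ d) must hold; in canonical form it is ¬(h ≤ d - 9).
Before acc := d + 9: ¬(h ≤ d - 9)
Before h := acc: ¬(acc ≤ d - 9)
Then branch requires ((¬(d ≤ -12)) → (¬(3*h ≤ val - 11))) ∧ (d ≤ -12 → (¬(3*h ≤ d - 9))); else branch requires ((¬(2*acc ≥ 5)) → (¬(acc ≤ d - 9))) ∧ (2*acc ≥ 5 → (¬(acc ≤ 2*d - 9))).
Before the if: ((d > -1 ∧ d ≤ 2) → (((¬(d ≤ -12)) → (¬(3*h ≤ val - 11))) ∧ (d ≤ -12 → (¬(3*h ≤ d - 9))))) ∧ ((¬(d > -1 ∧ d ≤ 2)) → (((¬(2*acc ≥ 5)) → (¬(acc ≤ d - 9))) ∧ (2*acc ≥ 5 → (¬(acc ≤ 2*d - 9)))))
Answer: WP = ((d > -1 ∧ d ≤ 2) → (((¬(d ≤ -12)) → (¬(3*h ≤ val - 11))) ∧ (d ≤ -12 → (¬(3*h ≤ d - 9))))) ∧ ((¬(d > -1 ∧ d ≤ 2)) → (((¬(2*acc ≥ 5)) → (¬(acc ≤ d - 9))) ∧ (2*acc ≥ 5 → (¬(acc ≤ 2*d - 9)))))


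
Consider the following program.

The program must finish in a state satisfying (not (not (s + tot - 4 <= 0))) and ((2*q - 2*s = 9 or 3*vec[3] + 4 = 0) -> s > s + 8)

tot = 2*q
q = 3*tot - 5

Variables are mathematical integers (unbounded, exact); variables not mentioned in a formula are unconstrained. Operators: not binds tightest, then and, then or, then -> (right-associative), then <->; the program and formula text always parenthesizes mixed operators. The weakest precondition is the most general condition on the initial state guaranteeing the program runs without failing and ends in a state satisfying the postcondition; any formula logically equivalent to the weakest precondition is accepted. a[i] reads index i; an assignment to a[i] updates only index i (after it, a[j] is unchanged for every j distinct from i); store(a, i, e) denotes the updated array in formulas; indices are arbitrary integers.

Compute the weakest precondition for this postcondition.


Working backward. After the program, the postcondition (not (not (s + tot - 4 <= 0))) and ((2*q - 2*s = 9 or 3*vec[3] + 4 = 0) -> s > s + 8) must hold; in canonical form it is s + tot <= 4 and (not (2*q = 2*s + 9 or 3*vec[3] = -4)).
Before q := 3*tot - 5: s + tot <= 4 and (not (6*tot = 2*s + 19 or 3*vec[3] = -4))
Before tot := 2*q: 2*q + s <= 4 and (not (12*q = 2*s + 19 or 3*vec[3] = -4))
Answer: WP = 2*q + s <= 4 and (not (12*q = 2*s + 19 or 3*vec[3] = -4))


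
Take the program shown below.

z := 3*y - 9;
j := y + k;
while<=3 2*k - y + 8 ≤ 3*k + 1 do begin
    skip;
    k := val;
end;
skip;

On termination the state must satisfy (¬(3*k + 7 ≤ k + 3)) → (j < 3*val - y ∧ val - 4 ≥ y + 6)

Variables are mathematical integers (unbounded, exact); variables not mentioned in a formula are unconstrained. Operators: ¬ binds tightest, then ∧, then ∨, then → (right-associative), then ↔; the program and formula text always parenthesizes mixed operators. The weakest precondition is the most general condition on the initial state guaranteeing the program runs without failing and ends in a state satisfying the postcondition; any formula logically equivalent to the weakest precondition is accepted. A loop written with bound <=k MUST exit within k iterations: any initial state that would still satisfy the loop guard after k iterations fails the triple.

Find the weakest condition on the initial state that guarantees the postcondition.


Working backward. After the program, the postcondition (¬(3*k + 7 ≤ k + 3)) → (j < 3*val - y ∧ val - 4 ≥ y + 6) must hold; in canonical form it is (¬(2*k ≤ -4)) → (j + y < 3*val ∧ val ≥ y + 10).
Before skip: (¬(2*k ≤ -4)) → (j + y < 3*val ∧ val ≥ y + 10)
Before the loop (bound <=3), unroll the exhaustion recursion (WP_0 = exit-now case; WP_j = one more guarded iteration, up to j = 3):
  WP_0: (¬(k + y ≥ 7)) ∧ ((¬(2*k ≤ -4)) → (j + y < 3*val ∧ val ≥ y + 10))
  WP_1: (k + y ≥ 7 → ((¬(val + y ≥ 7)) ∧ ((¬(2*val ≤ -4)) → (j + y < 3*val ∧ val ≥ y + 10)))) ∧ ((¬(k + y ≥ 7)) → ((¬(2*k ≤ -4)) → (j + y < 3*val ∧ val ≥ y + 10)))
  WP_2: (k + y ≥ 7 → ((val + y ≥ 7 → ((¬(val + y ≥ 7)) ∧ ((¬(2*val ≤ -4)) → (j + y < 3*val ∧ val ≥ y + 10)))) ∧ ((¬(val + y ≥ 7)) → ((¬(2*val ≤ -4)) → (j + y < 3*val ∧ val ≥ y + 10))))) ∧ ((¬(k + y ≥ 7)) → ((¬(2*k ≤ -4)) → (j + y < 3*val ∧ val ≥ y + 10)))
  WP_3: (k + y ≥ 7 → ((val + y ≥ 7 → ((val + y ≥ 7 → ((¬(val + y ≥ 7)) ∧ ((¬(2*val ≤ -4)) → (j + y < 3*val ∧ val ≥ y + 10)))) ∧ ((¬(val + y ≥ 7)) → ((¬(2*val ≤ -4)) → (j + y < 3*val ∧ val ≥ y + 10))))) ∧ ((¬(val + y ≥ 7)) → ((¬(2*val ≤ -4)) → (j + y < 3*val ∧ val ≥ y + 10))))) ∧ ((¬(k + y ≥ 7)) → ((¬(2*k ≤ -4)) → (j + y < 3*val ∧ val ≥ y + 10)))
So before the loop: (k + y ≥ 7 → ((val + y ≥ 7 → ((val + y ≥ 7 → ((¬(val + y ≥ 7)) ∧ ((¬(2*val ≤ -4)) → (j + y < 3*val ∧ val ≥ y + 10)))) ∧ ((¬(val + y ≥ 7)) → ((¬(2*val ≤ -4)) → (j + y < 3*val ∧ val ≥ y + 10))))) ∧ ((¬(val + y ≥ 7)) → ((¬(2*val ≤ -4)) → (j + y < 3*val ∧ val ≥ y + 10))))) ∧ ((¬(k + y ≥ 7)) → ((¬(2*k ≤ -4)) → (j + y < 3*val ∧ val ≥ y + 10)))
Before j := y + k: (k + y ≥ 7 → ((val + y ≥ 7 → ((val + y ≥ 7 → ((¬(val + y ≥ 7)) ∧ ((¬(2*val ≤ -4)) → (k + 2*y < 3*val ∧ val ≥ y + 10)))) ∧ ((¬(val + y ≥ 7)) → ((¬(2*val ≤ -4)) → (k + 2*y < 3*val ∧ val ≥ y + 10))))) ∧ ((¬(val + y ≥ 7)) → ((¬(2*val ≤ -4)) → (k + 2*y < 3*val ∧ val ≥ y + 10))))) ∧ ((¬(k + y ≥ 7)) → ((¬(2*k ≤ -4)) → (k + 2*y < 3*val ∧ val ≥ y + 10)))
Before z := 3*y - 9: (k + y ≥ 7 → ((val + y ≥ 7 → ((val + y ≥ 7 → ((¬(val + y ≥ 7)) ∧ ((¬(2*val ≤ -4)) → (k + 2*y < 3*val ∧ val ≥ y + 10)))) ∧ ((¬(val + y ≥ 7)) → ((¬(2*val ≤ -4)) → (k + 2*y < 3*val ∧ val ≥ y + 10))))) ∧ ((¬(val + y ≥ 7)) → ((¬(2*val ≤ -4)) → (k + 2*y < 3*val ∧ val ≥ y + 10))))) ∧ ((¬(k + y ≥ 7)) → ((¬(2*k ≤ -4)) → (k + 2*y < 3*val ∧ val ≥ y + 10)))
Answer: WP = (k + y ≥ 7 → ((val + y ≥ 7 → ((val + y ≥ 7 → ((¬(val + y ≥ 7)) ∧ ((¬(2*val ≤ -4)) → (k + 2*y < 3*val ∧ val ≥ y + 10)))) ∧ ((¬(val + y ≥ 7)) → ((¬(2*val ≤ -4)) → (k + 2*y < 3*val ∧ val ≥ y + 10))))) ∧ ((¬(val + y ≥ 7)) → ((¬(2*val ≤ -4)) → (k + 2*y < 3*val ∧ val ≥ y + 10))))) ∧ ((¬(k + y ≥ 7)) → ((¬(2*k ≤ -4)) → (k + 2*y < 3*val ∧ val ≥ y + 10)))


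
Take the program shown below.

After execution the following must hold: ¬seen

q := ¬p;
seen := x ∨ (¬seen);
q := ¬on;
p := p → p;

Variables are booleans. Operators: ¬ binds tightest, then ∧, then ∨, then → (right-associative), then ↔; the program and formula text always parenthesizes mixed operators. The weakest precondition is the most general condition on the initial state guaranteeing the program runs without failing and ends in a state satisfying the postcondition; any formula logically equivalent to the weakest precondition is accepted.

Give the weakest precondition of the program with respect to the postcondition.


Working backward. After the program, ¬seen must hold.
Before p := p → p: ¬seen
Before q := ¬on: ¬seen
Before seen := x ∨ (¬seen): ¬(x ∨ (¬seen))
Before q := ¬p: ¬(x ∨ (¬seen))
Answer: WP = ¬(x ∨ (¬seen))


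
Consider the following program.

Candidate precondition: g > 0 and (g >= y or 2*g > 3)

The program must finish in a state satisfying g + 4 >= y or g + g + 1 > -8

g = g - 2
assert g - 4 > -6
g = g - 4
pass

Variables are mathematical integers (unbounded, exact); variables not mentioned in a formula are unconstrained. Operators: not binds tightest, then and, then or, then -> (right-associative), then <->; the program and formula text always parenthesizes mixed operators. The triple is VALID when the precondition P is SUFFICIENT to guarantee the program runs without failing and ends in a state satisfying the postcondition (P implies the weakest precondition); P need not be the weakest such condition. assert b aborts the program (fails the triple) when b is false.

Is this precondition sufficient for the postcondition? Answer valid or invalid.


Working backward. After the program, the postcondition g + 4 >= y or g + g + 1 > -8 must hold; in canonical form it is g >= y - 4 or 2*g > -9.
Before skip: g >= y - 4 or 2*g > -9
Before g := g - 4: g >= y or 2*g > -1
Before assert g - 4 > -6: g > -2 and (g >= y or 2*g > -1)
Before g := g - 2: g > 0 and (g >= y + 2 or 2*g > 3)
The weakest precondition is g > 0 and (g >= y + 2 or 2*g > 3).
Check whether g > 0 and (g >= y or 2*g > 3) implies it.
Countermodel: at the initial state g = 1, y = 0, the precondition holds but the weakest precondition fails.
Answer: invalid


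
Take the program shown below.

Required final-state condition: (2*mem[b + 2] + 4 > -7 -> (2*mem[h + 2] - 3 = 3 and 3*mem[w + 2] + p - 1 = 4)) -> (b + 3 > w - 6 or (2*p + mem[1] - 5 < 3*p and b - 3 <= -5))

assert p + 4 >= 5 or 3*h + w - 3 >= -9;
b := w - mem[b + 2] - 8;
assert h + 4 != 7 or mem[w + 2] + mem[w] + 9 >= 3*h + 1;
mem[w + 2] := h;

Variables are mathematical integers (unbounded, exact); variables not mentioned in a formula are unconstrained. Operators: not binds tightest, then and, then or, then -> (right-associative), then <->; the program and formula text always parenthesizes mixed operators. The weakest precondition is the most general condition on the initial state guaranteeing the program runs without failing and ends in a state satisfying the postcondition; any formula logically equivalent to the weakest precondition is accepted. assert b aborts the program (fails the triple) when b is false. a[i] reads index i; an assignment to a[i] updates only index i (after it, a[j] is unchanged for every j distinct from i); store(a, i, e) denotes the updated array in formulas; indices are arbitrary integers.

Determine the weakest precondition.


Working backward. After the program, the postcondition (2*mem[b + 2] + 4 > -7 -> (2*mem[h + 2] - 3 = 3 and 3*mem[w + 2] + p - 1 = 4)) -> (b + 3 > w - 6 or (2*p + mem[1] - 5 < 3*p and b - 3 <= -5)) must hold; in canonical form it is (2*mem[b + 2] > -11 -> (2*mem[h + 2] = 6 and 3*mem[w + 2] + p = 5)) -> (b > w - 9 or (mem[1] < p + 5 and b <= -2)).
Before mem[w + 2] := h: (2*store(mem, w + 2, h)[b + 2] > -11 -> (2*store(mem, w + 2, h)[h + 2] = 6 and 3*store(mem, w + 2, h)[w + 2] + p = 5)) -> (b > w - 9 or (store(mem, w + 2, h)[1] < p + 5 and b <= -2))
Before assert h + 4 != 7 or mem[w + 2] + mem[w] + 9 >= 3*h + 1: (h != 3 or mem[w + 2] + mem[w] >= 3*h - 8) and ((2*store(mem, w + 2, h)[b + 2] > -11 -> (2*store(mem, w + 2, h)[h + 2] = 6 and 3*store(mem, w + 2, h)[w + 2] + p = 5)) -> (b > w - 9 or (store(mem, w + 2, h)[1] < p + 5 and b <= -2)))
Before b := w - mem[b + 2] - 8: (h != 3 or mem[w + 2] + mem[w] >= 3*h - 8) and ((2*store(mem, w + 2, h)[-mem[b + 2] + w - 6] > -11 -> (2*store(mem, w + 2, h)[h + 2] = 6 and 3*store(mem, w + 2, h)[w + 2] + p = 5)) -> (mem[b + 2] < 1 or (store(mem, w + 2, h)[1] < p + 5 and w <= mem[b + 2] + 6)))
Before assert p + 4 >= 5 or 3*h + w - 3 >= -9: (p >= 1 or 3*h + w >= -6) and (h != 3 or mem[w + 2] + mem[w] >= 3*h - 8) and ((2*store(mem, w + 2, h)[-mem[b + 2] + w - 6] > -11 -> (2*store(mem, w + 2, h)[h + 2] = 6 and 3*store(mem, w + 2, h)[w + 2] + p = 5)) -> (mem[b + 2] < 1 or (store(mem, w + 2, h)[1] < p + 5 and w <= mem[b + 2] + 6)))
Answer: WP = (p >= 1 or 3*h + w >= -6) and (h != 3 or mem[w + 2] + mem[w] >= 3*h - 8) and ((2*store(mem, w + 2, h)[-mem[b + 2] + w - 6] > -11 -> (2*store(mem, w + 2, h)[h + 2] = 6 and 3*store(mem, w + 2, h)[w + 2] + p = 5)) -> (mem[b + 2] < 1 or (store(mem, w + 2, h)[1] < p + 5 and w <= mem[b + 2] + 6)))


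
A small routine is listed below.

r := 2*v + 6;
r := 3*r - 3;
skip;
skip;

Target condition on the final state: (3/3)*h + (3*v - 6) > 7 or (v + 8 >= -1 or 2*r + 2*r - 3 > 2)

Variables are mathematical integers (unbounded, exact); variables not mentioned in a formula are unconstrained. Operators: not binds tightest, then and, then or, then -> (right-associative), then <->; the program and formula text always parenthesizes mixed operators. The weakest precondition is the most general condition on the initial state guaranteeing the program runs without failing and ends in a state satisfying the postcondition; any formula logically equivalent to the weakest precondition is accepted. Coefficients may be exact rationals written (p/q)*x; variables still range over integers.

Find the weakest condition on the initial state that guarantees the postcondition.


Working backward. After the program, the postcondition (3/3)*h + (3*v - 6) > 7 or (v + 8 >= -1 or 2*r + 2*r - 3 > 2) must hold; in canonical form it is h + 3*v > 13 or v >= -9 or 4*r > 5.
Before skip: h + 3*v > 13 or v >= -9 or 4*r > 5
Before skip: h + 3*v > 13 or v >= -9 or 4*r > 5
Before r := 3*r - 3: h + 3*v > 13 or v >= -9 or 12*r > 17
Before r := 2*v + 6: h + 3*v > 13 or v >= -9 or 24*v > -55
Answer: WP = h + 3*v > 13 or v >= -9 or 24*v > -55


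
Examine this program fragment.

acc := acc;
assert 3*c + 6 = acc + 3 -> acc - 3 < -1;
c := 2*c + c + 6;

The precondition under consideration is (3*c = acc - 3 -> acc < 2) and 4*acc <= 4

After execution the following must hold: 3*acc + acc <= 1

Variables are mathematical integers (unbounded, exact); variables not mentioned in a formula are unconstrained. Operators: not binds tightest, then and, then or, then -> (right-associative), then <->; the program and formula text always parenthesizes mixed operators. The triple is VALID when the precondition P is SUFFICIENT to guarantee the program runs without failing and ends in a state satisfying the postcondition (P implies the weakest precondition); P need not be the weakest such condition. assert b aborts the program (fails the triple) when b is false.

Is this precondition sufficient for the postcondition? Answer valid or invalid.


Working backward. After the program, the postcondition 3*acc + acc <= 1 must hold; in canonical form it is 4*acc <= 1.
Before c := 2*c + c + 6: 4*acc <= 1
Before assert 3*c + 6 = acc + 3 -> acc - 3 < -1: (3*c = acc - 3 -> acc < 2) and 4*acc <= 1
Before acc := acc: (3*c = acc - 3 -> acc < 2) and 4*acc <= 1
The weakest precondition is (3*c = acc - 3 -> acc < 2) and 4*acc <= 1.
Check whether (3*c = acc - 3 -> acc < 2) and 4*acc <= 4 implies it.
Countermodel: at the initial state acc = 1, c = 0, the precondition holds but the weakest precondition fails.
Answer: invalid


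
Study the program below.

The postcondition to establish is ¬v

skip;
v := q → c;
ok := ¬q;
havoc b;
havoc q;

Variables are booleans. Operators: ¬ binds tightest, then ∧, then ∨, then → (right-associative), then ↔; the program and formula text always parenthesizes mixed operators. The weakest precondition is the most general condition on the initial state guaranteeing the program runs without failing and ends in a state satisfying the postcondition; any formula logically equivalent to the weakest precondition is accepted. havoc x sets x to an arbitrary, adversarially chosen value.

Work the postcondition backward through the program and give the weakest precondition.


Working backward. After the program, ¬v must hold.
Before havoc q: ¬v
Before havoc b: ¬v
Before ok := ¬q: ¬v
Before v := q → c: ¬(q → c)
Before skip: ¬(q → c)
Answer: WP = ¬(q → c)


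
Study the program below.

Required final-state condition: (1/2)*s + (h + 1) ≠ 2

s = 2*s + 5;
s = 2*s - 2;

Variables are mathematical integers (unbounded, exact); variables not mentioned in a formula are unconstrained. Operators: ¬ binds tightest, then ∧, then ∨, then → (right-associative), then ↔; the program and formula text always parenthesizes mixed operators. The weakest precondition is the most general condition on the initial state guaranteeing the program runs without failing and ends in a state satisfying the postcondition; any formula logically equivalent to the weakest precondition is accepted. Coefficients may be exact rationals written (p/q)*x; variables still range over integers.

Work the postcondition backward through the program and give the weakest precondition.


Working backward. After the program, the postcondition (1/2)*s + (h + 1) ≠ 2 must hold; in canonical form it is h + (1/2)*s ≠ 1.
Before s := 2*s - 2: h + s ≠ 2
Before s := 2*s + 5: h + 2*s ≠ -3
Answer: WP = h + 2*s ≠ -3


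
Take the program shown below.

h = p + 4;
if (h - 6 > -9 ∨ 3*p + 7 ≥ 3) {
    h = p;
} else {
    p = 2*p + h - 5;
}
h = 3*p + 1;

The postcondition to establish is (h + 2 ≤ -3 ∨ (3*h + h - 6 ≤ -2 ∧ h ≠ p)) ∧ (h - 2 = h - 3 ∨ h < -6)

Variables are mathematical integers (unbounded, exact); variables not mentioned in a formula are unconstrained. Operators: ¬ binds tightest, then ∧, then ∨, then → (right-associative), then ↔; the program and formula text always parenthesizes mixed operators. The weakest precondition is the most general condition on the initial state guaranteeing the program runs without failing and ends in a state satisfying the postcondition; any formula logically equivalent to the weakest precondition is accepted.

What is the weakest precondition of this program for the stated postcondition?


Working backward. After the program, the postcondition (h + 2 ≤ -3 ∨ (3*h + h - 6 ≤ -2 ∧ h ≠ p)) ∧ (h - 2 = h - 3 ∨ h < -6) must hold; in canonical form it is (h ≤ -5 ∨ (4*h ≤ 4 ∧ h ≠ p)) ∧ h < -6.
Before h := 3*p + 1: (3*p ≤ -6 ∨ (12*p ≤ 0 ∧ 2*p ≠ -1)) ∧ 3*p < -7
Then branch requires (3*p ≤ -6 ∨ (12*p ≤ 0 ∧ 2*p ≠ -1)) ∧ 3*p < -7; else branch requires (3*h + 6*p ≤ 9 ∨ (12*h + 24*p ≤ 60 ∧ 2*h + 4*p ≠ 9)) ∧ 3*h + 6*p < 8.
Before the if: ((h > -3 ∨ 3*p ≥ -4) → ((3*p ≤ -6 ∨ (12*p ≤ 0 ∧ 2*p ≠ -1)) ∧ 3*p < -7)) ∧ ((¬(h > -3 ∨ 3*p ≥ -4)) → ((3*h + 6*p ≤ 9 ∨ (12*h + 24*p ≤ 60 ∧ 2*h + 4*p ≠ 9)) ∧ 3*h + 6*p < 8))
Before h := p + 4: ((p > -7 ∨ 3*p ≥ -4) → ((3*p ≤ -6 ∨ (12*p ≤ 0 ∧ 2*p ≠ -1)) ∧ 3*p < -7)) ∧ ((¬(p > -7 ∨ 3*p ≥ -4)) → ((9*p ≤ -3 ∨ (36*p ≤ 12 ∧ 6*p ≠ 1)) ∧ 9*p < -4))
Answer: WP = ((p > -7 ∨ 3*p ≥ -4) → ((3*p ≤ -6 ∨ (12*p ≤ 0 ∧ 2*p ≠ -1)) ∧ 3*p < -7)) ∧ ((¬(p > -7 ∨ 3*p ≥ -4)) → ((9*p ≤ -3 ∨ (36*p ≤ 12 ∧ 6*p ≠ 1)) ∧ 9*p < -4))


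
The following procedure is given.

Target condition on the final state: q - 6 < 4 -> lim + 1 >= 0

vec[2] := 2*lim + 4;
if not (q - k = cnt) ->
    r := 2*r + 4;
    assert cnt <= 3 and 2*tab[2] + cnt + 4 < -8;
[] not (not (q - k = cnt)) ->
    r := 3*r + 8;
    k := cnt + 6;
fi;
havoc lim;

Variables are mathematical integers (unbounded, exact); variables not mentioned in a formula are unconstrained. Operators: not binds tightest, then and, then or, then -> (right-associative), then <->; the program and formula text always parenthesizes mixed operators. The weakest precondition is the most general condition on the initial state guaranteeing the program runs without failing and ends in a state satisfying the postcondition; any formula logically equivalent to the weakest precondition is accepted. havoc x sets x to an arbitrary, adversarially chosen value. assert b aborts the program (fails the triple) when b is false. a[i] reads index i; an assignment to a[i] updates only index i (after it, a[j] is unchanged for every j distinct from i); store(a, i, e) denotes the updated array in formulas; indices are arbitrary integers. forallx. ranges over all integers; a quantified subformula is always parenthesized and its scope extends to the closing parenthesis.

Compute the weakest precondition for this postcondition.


Working backward. After the program, the postcondition q - 6 < 4 -> lim + 1 >= 0 must hold; in canonical form it is q < 10 -> lim >= -1.
Before havoc lim: forall lim_1. (q < 10 -> lim_1 >= -1)
Then branch requires cnt <= 3 and 2*tab[2] + cnt < -12 and (forall lim_1. (q < 10 -> lim_1 >= -1)); else branch requires forall lim_1. (q < 10 -> lim_1 >= -1).
Before the if: ((not (q = cnt + k)) -> (cnt <= 3 and 2*tab[2] + cnt < -12 and (forall lim_1. (q < 10 -> lim_1 >= -1)))) and (q = cnt + k -> (forall lim_1. (q < 10 -> lim_1 >= -1)))
Before vec[2] := 2*lim + 4: ((not (q = cnt + k)) -> (cnt <= 3 and 2*tab[2] + cnt < -12 and (forall lim_1. (q < 10 -> lim_1 >= -1)))) and (q = cnt + k -> (forall lim_1. (q < 10 -> lim_1 >= -1)))
Answer: WP = ((not (q = cnt + k)) -> (cnt <= 3 and 2*tab[2] + cnt < -12 and (forall lim_1. (q < 10 -> lim_1 >= -1)))) and (q = cnt + k -> (forall lim_1. (q < 10 -> lim_1 >= -1)))


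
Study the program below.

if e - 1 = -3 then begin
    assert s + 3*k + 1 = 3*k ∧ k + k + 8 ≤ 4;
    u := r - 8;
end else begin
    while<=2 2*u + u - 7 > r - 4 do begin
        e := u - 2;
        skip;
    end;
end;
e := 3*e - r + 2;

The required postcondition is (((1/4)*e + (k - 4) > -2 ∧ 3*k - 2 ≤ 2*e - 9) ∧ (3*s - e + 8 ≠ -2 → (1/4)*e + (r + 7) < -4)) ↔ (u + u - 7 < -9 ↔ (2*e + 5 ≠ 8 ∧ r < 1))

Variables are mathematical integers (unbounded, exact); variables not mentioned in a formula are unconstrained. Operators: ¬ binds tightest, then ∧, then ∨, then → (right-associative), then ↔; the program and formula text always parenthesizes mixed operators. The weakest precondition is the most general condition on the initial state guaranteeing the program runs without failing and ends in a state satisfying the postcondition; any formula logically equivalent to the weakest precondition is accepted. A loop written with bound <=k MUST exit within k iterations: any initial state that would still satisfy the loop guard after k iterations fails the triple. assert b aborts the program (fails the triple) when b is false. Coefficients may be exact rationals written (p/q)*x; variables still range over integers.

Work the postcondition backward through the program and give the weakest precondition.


Working backward. After the program, the postcondition (((1/4)*e + (k - 4) > -2 ∧ 3*k - 2 ≤ 2*e - 9) ∧ (3*s - e + 8 ≠ -2 → (1/4)*e + (r + 7) < -4)) ↔ (u + u - 7 < -9 ↔ (2*e + 5 ≠ 8 ∧ r < 1)) must hold; in canonical form it is ((1/4)*e + k > 2 ∧ 3*k ≤ 2*e - 7 ∧ (3*s ≠ e - 10 → (1/4)*e + r < -11)) ↔ (2*u < -2 ↔ (2*e ≠ 3 ∧ r < 1)).
Before e := 3*e - r + 2: ((3/4)*e + k > (1/4)*r + 3/2 ∧ 3*k + 2*r ≤ 6*e - 3 ∧ (r + 3*s ≠ 3*e - 8 → (3/4)*e + (3/4)*r < -23/2)) ↔ (2*u < -2 ↔ (6*e ≠ 2*r - 1 ∧ r < 1))
Then branch requires s = -1 ∧ 2*k ≤ -4 ∧ (((3/4)*e + k > (1/4)*r + 3/2 ∧ 3*k + 2*r ≤ 6*e - 3 ∧ (r + 3*s ≠ 3*e - 8 → (3/4)*e + (3/4)*r < -23/2)) ↔ (2*r < 14 ↔ (6*e ≠ 2*r - 1 ∧ r < 1))); else branch requires (3*u > r + 3 → ((3*u > r + 3 → ((¬(3*u > r + 3)) ∧ ((k + (3/4)*u > (1/4)*r + 3 ∧ 3*k + 2*r ≤ 6*u - 15 ∧ (r + 3*s ≠ 3*u - 14 → (3/4)*r + (3/4)*u < -10)) ↔ (2*u < -2 ↔ (6*u ≠ 2*r + 11 ∧ r < 1))))) ∧ ((¬(3*u > r + 3)) → ((k + (3/4)*u > (1/4)*r + 3 ∧ 3*k + 2*r ≤ 6*u - 15 ∧ (r + 3*s ≠ 3*u - 14 → (3/4)*r + (3/4)*u < -10)) ↔ (2*u < -2 ↔ (6*u ≠ 2*r + 11 ∧ r < 1)))))) ∧ ((¬(3*u > r + 3)) → (((3/4)*e + k > (1/4)*r + 3/2 ∧ 3*k + 2*r ≤ 6*e - 3 ∧ (r + 3*s ≠ 3*e - 8 → (3/4)*e + (3/4)*r < -23/2)) ↔ (2*u < -2 ↔ (6*e ≠ 2*r - 1 ∧ r < 1)))).
Before the if: (e = -2 → (s = -1 ∧ 2*k ≤ -4 ∧ (((3/4)*e + k > (1/4)*r + 3/2 ∧ 3*k + 2*r ≤ 6*e - 3 ∧ (r + 3*s ≠ 3*e - 8 → (3/4)*e + (3/4)*r < -23/2)) ↔ (2*r < 14 ↔ (6*e ≠ 2*r - 1 ∧ r < 1))))) ∧ ((¬(e = -2)) → ((3*u > r + 3 → ((3*u > r + 3 → ((¬(3*u > r + 3)) ∧ ((k + (3/4)*u > (1/4)*r + 3 ∧ 3*k + 2*r ≤ 6*u - 15 ∧ (r + 3*s ≠ 3*u - 14 → (3/4)*r + (3/4)*u < -10)) ↔ (2*u < -2 ↔ (6*u ≠ 2*r + 11 ∧ r < 1))))) ∧ ((¬(3*u > r + 3)) → ((k + (3/4)*u > (1/4)*r + 3 ∧ 3*k + 2*r ≤ 6*u - 15 ∧ (r + 3*s ≠ 3*u - 14 → (3/4)*r + (3/4)*u < -10)) ↔ (2*u < -2 ↔ (6*u ≠ 2*r + 11 ∧ r < 1)))))) ∧ ((¬(3*u > r + 3)) → (((3/4)*e + k > (1/4)*r + 3/2 ∧ 3*k + 2*r ≤ 6*e - 3 ∧ (r + 3*s ≠ 3*e - 8 → (3/4)*e + (3/4)*r < -23/2)) ↔ (2*u < -2 ↔ (6*e ≠ 2*r - 1 ∧ r < 1))))))
Answer: WP = (e = -2 → (s = -1 ∧ 2*k ≤ -4 ∧ (((3/4)*e + k > (1/4)*r + 3/2 ∧ 3*k + 2*r ≤ 6*e - 3 ∧ (r + 3*s ≠ 3*e - 8 → (3/4)*e + (3/4)*r < -23/2)) ↔ (2*r < 14 ↔ (6*e ≠ 2*r - 1 ∧ r < 1))))) ∧ ((¬(e = -2)) → ((3*u > r + 3 → ((3*u > r + 3 → ((¬(3*u > r + 3)) ∧ ((k + (3/4)*u > (1/4)*r + 3 ∧ 3*k + 2*r ≤ 6*u - 15 ∧ (r + 3*s ≠ 3*u - 14 → (3/4)*r + (3/4)*u < -10)) ↔ (2*u < -2 ↔ (6*u ≠ 2*r + 11 ∧ r < 1))))) ∧ ((¬(3*u > r + 3)) → ((k + (3/4)*u > (1/4)*r + 3 ∧ 3*k + 2*r ≤ 6*u - 15 ∧ (r + 3*s ≠ 3*u - 14 → (3/4)*r + (3/4)*u < -10)) ↔ (2*u < -2 ↔ (6*u ≠ 2*r + 11 ∧ r < 1)))))) ∧ ((¬(3*u > r + 3)) → (((3/4)*e + k > (1/4)*r + 3/2 ∧ 3*k + 2*r ≤ 6*e - 3 ∧ (r + 3*s ≠ 3*e - 8 → (3/4)*e + (3/4)*r < -23/2)) ↔ (2*u < -2 ↔ (6*e ≠ 2*r - 1 ∧ r < 1))))))


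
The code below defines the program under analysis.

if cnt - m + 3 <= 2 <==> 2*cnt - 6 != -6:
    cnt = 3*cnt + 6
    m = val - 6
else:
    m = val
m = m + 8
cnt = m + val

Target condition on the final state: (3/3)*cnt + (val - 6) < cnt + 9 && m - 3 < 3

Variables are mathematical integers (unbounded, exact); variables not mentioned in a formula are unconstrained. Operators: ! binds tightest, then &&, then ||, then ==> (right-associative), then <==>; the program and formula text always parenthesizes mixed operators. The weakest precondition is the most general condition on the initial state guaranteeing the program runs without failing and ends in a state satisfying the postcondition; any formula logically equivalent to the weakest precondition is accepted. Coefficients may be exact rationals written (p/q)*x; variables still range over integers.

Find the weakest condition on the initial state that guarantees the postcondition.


Working backward. After the program, the postcondition (3/3)*cnt + (val - 6) < cnt + 9 && m - 3 < 3 must hold; in canonical form it is val < 15 && m < 6.
Before cnt := m + val: val < 15 && m < 6
Before m := m + 8: val < 15 && m < -2
Then branch requires val < 15 && val < 4; else branch requires val < 15 && val < -2.
Before the if: ((cnt <= m - 1 <==> 2*cnt != 0) ==> (val < 15 && val < 4)) && ((!(cnt <= m - 1 <==> 2*cnt != 0)) ==> (val < 15 && val < -2))
Answer: WP = ((cnt <= m - 1 <==> 2*cnt != 0) ==> (val < 15 && val < 4)) && ((!(cnt <= m - 1 <==> 2*cnt != 0)) ==> (val < 15 && val < -2))


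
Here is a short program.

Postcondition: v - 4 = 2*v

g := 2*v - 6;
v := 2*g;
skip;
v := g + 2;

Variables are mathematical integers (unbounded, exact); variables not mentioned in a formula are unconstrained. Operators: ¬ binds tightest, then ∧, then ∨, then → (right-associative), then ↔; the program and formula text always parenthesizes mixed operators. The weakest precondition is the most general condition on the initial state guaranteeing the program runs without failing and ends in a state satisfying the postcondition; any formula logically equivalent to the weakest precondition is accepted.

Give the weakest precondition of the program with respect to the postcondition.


Working backward. After the program, the postcondition v - 4 = 2*v must hold; in canonical form it is v = -4.
Before v := g + 2: g = -6
Before skip: g = -6
Before v := 2*g: g = -6
Before g := 2*v - 6: 2*v = 0
Answer: WP = 2*v = 0


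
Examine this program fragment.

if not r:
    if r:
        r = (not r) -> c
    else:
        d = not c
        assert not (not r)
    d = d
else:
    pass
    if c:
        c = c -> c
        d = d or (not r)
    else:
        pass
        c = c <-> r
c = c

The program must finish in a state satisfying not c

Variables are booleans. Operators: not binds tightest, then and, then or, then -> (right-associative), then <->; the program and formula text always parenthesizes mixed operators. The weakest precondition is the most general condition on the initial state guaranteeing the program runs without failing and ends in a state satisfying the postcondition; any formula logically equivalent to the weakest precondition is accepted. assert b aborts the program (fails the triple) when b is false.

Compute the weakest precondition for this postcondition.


Working backward. After the program, not c must hold.
Before c := c: not c
Then branch requires (r -> (not c)) and ((not r) -> (r and (not c))); else branch requires (not c) and ((not c) -> (not (c <-> r))).
Before the if: ((not r) -> ((r -> (not c)) and ((not r) -> (r and (not c))))) and (r -> ((not c) and ((not c) -> (not (c <-> r)))))
Answer: WP = ((not r) -> ((r -> (not c)) and ((not r) -> (r and (not c))))) and (r -> ((not c) and ((not c) -> (not (c <-> r)))))


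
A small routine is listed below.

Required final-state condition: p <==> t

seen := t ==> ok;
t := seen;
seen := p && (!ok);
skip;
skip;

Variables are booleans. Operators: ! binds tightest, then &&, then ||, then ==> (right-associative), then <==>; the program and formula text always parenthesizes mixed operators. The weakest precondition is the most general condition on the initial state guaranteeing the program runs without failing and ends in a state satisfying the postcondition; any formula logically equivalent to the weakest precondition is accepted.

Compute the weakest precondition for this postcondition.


Working backward. After the program, p <==> t must hold.
Before skip: p <==> t
Before skip: p <==> t
Before seen := p && (!ok): p <==> t
Before t := seen: p <==> seen
Before seen := t ==> ok: p <==> (t ==> ok)
Answer: WP = p <==> (t ==> ok)


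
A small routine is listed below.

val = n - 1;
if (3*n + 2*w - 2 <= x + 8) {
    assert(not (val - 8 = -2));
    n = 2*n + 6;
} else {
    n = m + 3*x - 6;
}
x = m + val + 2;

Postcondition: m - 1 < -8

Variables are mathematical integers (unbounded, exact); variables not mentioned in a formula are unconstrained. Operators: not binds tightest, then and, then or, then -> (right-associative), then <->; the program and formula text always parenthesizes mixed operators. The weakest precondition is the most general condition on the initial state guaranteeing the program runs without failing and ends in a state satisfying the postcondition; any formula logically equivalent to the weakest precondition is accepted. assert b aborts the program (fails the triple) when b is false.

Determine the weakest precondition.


Working backward. After the program, the postcondition m - 1 < -8 must hold; in canonical form it is m < -7.
Before x := m + val + 2: m < -7
Then branch requires (not (val = 6)) and m < -7; else branch requires m < -7.
Before the if: (3*n + 2*w <= x + 10 -> ((not (val = 6)) and m < -7)) and ((not (3*n + 2*w <= x + 10)) -> m < -7)
Before val := n - 1: (3*n + 2*w <= x + 10 -> ((not (n = 7)) and m < -7)) and ((not (3*n + 2*w <= x + 10)) -> m < -7)
Answer: WP = (3*n + 2*w <= x + 10 -> ((not (n = 7)) and m < -7)) and ((not (3*n + 2*w <= x + 10)) -> m < -7)


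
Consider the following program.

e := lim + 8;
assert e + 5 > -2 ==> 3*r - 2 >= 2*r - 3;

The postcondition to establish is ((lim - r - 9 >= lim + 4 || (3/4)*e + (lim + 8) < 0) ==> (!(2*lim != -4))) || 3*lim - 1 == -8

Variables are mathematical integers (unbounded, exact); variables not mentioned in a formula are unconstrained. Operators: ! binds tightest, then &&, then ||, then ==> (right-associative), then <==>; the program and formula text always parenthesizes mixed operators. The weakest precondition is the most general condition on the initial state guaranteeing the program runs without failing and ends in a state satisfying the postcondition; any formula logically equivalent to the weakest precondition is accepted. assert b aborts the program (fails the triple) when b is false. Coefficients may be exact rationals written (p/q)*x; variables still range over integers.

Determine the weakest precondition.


Working backward. After the program, the postcondition ((lim - r - 9 >= lim + 4 || (3/4)*e + (lim + 8) < 0) ==> (!(2*lim != -4))) || 3*lim - 1 == -8 must hold; in canonical form it is ((r <= -13 || (3/4)*e + lim < -8) ==> (!(2*lim != -4))) || 3*lim == -7.
Before assert e + 5 > -2 ==> 3*r - 2 >= 2*r - 3: (e > -7 ==> r >= -1) && (((r <= -13 || (3/4)*e + lim < -8) ==> (!(2*lim != -4))) || 3*lim == -7)
Before e := lim + 8: (lim > -15 ==> r >= -1) && (((r <= -13 || (7/4)*lim < -14) ==> (!(2*lim != -4))) || 3*lim == -7)
Answer: WP = (lim > -15 ==> r >= -1) && (((r <= -13 || (7/4)*lim < -14) ==> (!(2*lim != -4))) || 3*lim == -7)


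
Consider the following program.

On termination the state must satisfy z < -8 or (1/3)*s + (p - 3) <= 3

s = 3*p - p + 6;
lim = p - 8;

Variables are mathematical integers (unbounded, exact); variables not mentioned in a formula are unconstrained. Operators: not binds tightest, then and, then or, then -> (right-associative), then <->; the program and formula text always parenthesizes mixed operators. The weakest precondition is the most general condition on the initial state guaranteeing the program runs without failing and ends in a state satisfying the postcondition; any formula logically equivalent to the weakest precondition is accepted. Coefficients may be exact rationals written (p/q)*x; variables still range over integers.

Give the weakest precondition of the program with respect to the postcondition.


Working backward. After the program, the postcondition z < -8 or (1/3)*s + (p - 3) <= 3 must hold; in canonical form it is z < -8 or p + (1/3)*s <= 6.
Before lim := p - 8: z < -8 or p + (1/3)*s <= 6
Before s := 3*p - p + 6: z < -8 or (5/3)*p <= 4
Answer: WP = z < -8 or (5/3)*p <= 4


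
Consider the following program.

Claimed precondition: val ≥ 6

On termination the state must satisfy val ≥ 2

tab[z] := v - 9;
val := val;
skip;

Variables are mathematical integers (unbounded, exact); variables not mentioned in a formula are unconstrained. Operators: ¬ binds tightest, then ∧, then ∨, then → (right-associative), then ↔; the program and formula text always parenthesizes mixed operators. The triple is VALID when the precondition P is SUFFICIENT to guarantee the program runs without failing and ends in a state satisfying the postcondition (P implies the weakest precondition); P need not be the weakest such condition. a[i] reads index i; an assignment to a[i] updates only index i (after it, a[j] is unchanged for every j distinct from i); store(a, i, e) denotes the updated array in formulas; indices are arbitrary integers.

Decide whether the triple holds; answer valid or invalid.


Working backward. After the program, val ≥ 2 must hold.
Before skip: val ≥ 2
Before val := val: val ≥ 2
Before tab[z] := v - 9: val ≥ 2
The weakest precondition is val ≥ 2.
Check whether val ≥ 6 implies it.
Every state satisfying the precondition satisfies the weakest precondition: the implication holds.
Answer: valid


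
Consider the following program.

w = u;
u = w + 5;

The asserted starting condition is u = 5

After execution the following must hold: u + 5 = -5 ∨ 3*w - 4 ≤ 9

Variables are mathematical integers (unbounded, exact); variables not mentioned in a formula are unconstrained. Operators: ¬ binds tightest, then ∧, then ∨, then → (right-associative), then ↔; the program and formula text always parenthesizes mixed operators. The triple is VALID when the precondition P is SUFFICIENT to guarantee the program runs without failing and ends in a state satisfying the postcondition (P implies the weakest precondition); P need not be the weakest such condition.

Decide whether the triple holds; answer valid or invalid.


Working backward. After the program, the postcondition u + 5 = -5 ∨ 3*w - 4 ≤ 9 must hold; in canonical form it is u = -10 ∨ 3*w ≤ 13.
Before u := w + 5: w = -15 ∨ 3*w ≤ 13
Before w := u: u = -15 ∨ 3*u ≤ 13
The weakest precondition is u = -15 ∨ 3*u ≤ 13.
Check whether u = 5 implies it.
Countermodel: at the initial state u = 5, the precondition holds but the weakest precondition fails.
Answer: invalid


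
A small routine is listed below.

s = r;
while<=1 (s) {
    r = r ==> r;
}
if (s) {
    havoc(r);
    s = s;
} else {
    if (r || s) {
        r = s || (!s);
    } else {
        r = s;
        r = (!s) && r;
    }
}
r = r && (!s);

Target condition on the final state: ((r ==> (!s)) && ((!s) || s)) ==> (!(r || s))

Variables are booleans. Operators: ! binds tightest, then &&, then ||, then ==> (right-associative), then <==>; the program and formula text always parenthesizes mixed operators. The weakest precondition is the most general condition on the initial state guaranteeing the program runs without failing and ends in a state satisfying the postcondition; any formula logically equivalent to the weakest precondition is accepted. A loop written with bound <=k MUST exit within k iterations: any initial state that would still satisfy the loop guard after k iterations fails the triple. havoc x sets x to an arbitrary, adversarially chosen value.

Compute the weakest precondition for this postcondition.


Working backward. After the program, the postcondition ((r ==> (!s)) && ((!s) || s)) ==> (!(r || s)) must hold; in canonical form it is (r ==> (!s)) ==> (!(r || s)).
Before r := r && (!s): ((r && (!s)) ==> (!s)) ==> (!((r && (!s)) || s))
Then branch requires false; else branch requires (!(r || s)) && ((!(r || s)) ==> (!s)).
Before the if: (!s) && ((!s) ==> ((!(r || s)) && ((!(r || s)) ==> (!s))))
Before the loop (bound <=1), unroll the exhaustion recursion (WP_0 = exit-now case; WP_j = one more guarded iteration, up to j = 1):
  WP_0: (!s) && ((!s) ==> ((!(r || s)) && ((!(r || s)) ==> (!s))))
  WP_1: (!s) && ((!s) ==> ((!s) && ((!s) ==> ((!(r || s)) && ((!(r || s)) ==> (!s))))))
So before the loop: (!s) && ((!s) ==> ((!s) && ((!s) ==> ((!(r || s)) && ((!(r || s)) ==> (!s))))))
Before s := r: !r
Answer: WP = !r
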